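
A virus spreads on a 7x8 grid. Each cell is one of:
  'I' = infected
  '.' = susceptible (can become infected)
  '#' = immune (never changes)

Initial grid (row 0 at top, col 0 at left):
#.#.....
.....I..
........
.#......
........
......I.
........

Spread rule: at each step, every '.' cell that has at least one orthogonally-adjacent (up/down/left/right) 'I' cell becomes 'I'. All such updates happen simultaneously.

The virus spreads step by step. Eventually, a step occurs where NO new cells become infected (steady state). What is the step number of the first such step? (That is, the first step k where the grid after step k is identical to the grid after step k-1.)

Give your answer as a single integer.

Step 0 (initial): 2 infected
Step 1: +8 new -> 10 infected
Step 2: +13 new -> 23 infected
Step 3: +10 new -> 33 infected
Step 4: +6 new -> 39 infected
Step 5: +7 new -> 46 infected
Step 6: +4 new -> 50 infected
Step 7: +3 new -> 53 infected
Step 8: +0 new -> 53 infected

Answer: 8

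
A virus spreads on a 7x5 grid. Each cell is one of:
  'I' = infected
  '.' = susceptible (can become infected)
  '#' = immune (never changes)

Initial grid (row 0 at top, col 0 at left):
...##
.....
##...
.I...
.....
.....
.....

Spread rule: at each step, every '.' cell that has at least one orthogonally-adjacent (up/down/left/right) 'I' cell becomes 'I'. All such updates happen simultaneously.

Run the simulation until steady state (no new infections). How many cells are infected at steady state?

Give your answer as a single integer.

Answer: 31

Derivation:
Step 0 (initial): 1 infected
Step 1: +3 new -> 4 infected
Step 2: +5 new -> 9 infected
Step 3: +7 new -> 16 infected
Step 4: +8 new -> 24 infected
Step 5: +5 new -> 29 infected
Step 6: +2 new -> 31 infected
Step 7: +0 new -> 31 infected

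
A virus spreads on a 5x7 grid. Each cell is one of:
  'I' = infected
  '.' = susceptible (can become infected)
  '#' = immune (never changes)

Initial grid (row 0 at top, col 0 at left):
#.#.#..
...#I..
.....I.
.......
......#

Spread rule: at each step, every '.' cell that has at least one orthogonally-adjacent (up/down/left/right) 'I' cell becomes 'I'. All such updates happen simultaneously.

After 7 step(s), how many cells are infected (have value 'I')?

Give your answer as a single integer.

Step 0 (initial): 2 infected
Step 1: +4 new -> 6 infected
Step 2: +6 new -> 12 infected
Step 3: +4 new -> 16 infected
Step 4: +4 new -> 20 infected
Step 5: +4 new -> 24 infected
Step 6: +4 new -> 28 infected
Step 7: +1 new -> 29 infected

Answer: 29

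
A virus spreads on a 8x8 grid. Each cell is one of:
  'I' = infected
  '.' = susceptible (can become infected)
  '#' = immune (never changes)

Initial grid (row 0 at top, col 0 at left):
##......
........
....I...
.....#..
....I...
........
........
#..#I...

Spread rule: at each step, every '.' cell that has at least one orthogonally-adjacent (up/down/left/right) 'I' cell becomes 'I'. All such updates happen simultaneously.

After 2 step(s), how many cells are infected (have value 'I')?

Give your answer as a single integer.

Step 0 (initial): 3 infected
Step 1: +9 new -> 12 infected
Step 2: +13 new -> 25 infected

Answer: 25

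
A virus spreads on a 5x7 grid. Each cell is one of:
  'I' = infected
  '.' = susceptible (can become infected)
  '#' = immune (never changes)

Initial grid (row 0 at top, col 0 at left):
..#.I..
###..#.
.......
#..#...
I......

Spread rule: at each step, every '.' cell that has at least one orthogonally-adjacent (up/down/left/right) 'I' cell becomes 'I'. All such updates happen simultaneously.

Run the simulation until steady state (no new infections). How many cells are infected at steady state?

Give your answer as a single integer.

Step 0 (initial): 2 infected
Step 1: +4 new -> 6 infected
Step 2: +5 new -> 11 infected
Step 3: +7 new -> 18 infected
Step 4: +5 new -> 23 infected
Step 5: +2 new -> 25 infected
Step 6: +1 new -> 26 infected
Step 7: +0 new -> 26 infected

Answer: 26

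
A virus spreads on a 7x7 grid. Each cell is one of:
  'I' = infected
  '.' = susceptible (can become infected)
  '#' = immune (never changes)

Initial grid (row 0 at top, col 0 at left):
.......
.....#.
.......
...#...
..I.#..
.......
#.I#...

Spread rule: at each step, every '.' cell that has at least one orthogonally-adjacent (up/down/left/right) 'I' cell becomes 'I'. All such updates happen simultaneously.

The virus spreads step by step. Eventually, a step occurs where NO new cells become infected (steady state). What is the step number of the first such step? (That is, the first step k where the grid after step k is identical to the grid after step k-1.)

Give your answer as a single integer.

Step 0 (initial): 2 infected
Step 1: +5 new -> 7 infected
Step 2: +5 new -> 12 infected
Step 3: +6 new -> 18 infected
Step 4: +7 new -> 25 infected
Step 5: +9 new -> 34 infected
Step 6: +6 new -> 40 infected
Step 7: +3 new -> 43 infected
Step 8: +1 new -> 44 infected
Step 9: +0 new -> 44 infected

Answer: 9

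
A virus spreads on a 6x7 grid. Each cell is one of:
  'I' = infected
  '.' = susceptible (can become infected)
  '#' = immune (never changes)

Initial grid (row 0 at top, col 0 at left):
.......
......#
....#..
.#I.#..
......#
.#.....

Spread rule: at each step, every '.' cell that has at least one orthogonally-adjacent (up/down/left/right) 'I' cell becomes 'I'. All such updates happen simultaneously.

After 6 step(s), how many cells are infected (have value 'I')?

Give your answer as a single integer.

Step 0 (initial): 1 infected
Step 1: +3 new -> 4 infected
Step 2: +6 new -> 10 infected
Step 3: +7 new -> 17 infected
Step 4: +8 new -> 25 infected
Step 5: +5 new -> 30 infected
Step 6: +4 new -> 34 infected

Answer: 34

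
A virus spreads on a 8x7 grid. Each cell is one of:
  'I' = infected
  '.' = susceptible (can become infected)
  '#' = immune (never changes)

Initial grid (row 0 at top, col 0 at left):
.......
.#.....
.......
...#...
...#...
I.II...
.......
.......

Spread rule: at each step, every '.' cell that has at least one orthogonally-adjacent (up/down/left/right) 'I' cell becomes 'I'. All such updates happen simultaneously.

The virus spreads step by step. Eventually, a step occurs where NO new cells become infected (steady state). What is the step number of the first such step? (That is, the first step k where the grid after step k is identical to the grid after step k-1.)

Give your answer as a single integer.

Step 0 (initial): 3 infected
Step 1: +7 new -> 10 infected
Step 2: +10 new -> 20 infected
Step 3: +9 new -> 29 infected
Step 4: +9 new -> 38 infected
Step 5: +7 new -> 45 infected
Step 6: +5 new -> 50 infected
Step 7: +2 new -> 52 infected
Step 8: +1 new -> 53 infected
Step 9: +0 new -> 53 infected

Answer: 9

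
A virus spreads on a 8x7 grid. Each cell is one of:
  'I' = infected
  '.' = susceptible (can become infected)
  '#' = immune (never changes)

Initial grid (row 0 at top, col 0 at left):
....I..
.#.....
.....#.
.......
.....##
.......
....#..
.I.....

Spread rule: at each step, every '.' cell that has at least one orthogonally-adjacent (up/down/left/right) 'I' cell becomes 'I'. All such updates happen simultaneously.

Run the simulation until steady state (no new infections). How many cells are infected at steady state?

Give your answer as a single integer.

Step 0 (initial): 2 infected
Step 1: +6 new -> 8 infected
Step 2: +9 new -> 17 infected
Step 3: +10 new -> 27 infected
Step 4: +11 new -> 38 infected
Step 5: +9 new -> 47 infected
Step 6: +3 new -> 50 infected
Step 7: +1 new -> 51 infected
Step 8: +0 new -> 51 infected

Answer: 51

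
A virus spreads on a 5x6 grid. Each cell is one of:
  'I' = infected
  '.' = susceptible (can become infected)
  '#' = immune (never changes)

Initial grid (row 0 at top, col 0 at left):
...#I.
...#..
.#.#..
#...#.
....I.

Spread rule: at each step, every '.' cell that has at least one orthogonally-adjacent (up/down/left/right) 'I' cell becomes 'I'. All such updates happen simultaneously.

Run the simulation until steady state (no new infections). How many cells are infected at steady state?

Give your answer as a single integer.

Answer: 24

Derivation:
Step 0 (initial): 2 infected
Step 1: +4 new -> 6 infected
Step 2: +5 new -> 11 infected
Step 3: +3 new -> 14 infected
Step 4: +3 new -> 17 infected
Step 5: +1 new -> 18 infected
Step 6: +2 new -> 20 infected
Step 7: +2 new -> 22 infected
Step 8: +2 new -> 24 infected
Step 9: +0 new -> 24 infected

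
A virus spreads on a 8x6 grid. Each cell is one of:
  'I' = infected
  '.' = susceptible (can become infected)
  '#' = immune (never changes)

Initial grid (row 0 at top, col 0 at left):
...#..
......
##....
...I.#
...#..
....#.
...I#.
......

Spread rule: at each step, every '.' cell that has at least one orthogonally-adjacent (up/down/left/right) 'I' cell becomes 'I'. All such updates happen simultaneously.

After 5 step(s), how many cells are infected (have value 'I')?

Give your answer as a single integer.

Step 0 (initial): 2 infected
Step 1: +6 new -> 8 infected
Step 2: +10 new -> 18 infected
Step 3: +10 new -> 28 infected
Step 4: +9 new -> 37 infected
Step 5: +3 new -> 40 infected

Answer: 40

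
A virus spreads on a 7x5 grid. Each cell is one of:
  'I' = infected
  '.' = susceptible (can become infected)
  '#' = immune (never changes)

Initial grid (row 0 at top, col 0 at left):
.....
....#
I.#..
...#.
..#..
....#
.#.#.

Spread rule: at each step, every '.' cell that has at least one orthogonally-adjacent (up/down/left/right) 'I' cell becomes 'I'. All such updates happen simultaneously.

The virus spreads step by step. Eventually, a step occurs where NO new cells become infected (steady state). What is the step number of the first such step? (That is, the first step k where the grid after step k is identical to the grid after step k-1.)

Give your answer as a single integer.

Step 0 (initial): 1 infected
Step 1: +3 new -> 4 infected
Step 2: +4 new -> 8 infected
Step 3: +5 new -> 13 infected
Step 4: +4 new -> 17 infected
Step 5: +3 new -> 20 infected
Step 6: +4 new -> 24 infected
Step 7: +2 new -> 26 infected
Step 8: +1 new -> 27 infected
Step 9: +0 new -> 27 infected

Answer: 9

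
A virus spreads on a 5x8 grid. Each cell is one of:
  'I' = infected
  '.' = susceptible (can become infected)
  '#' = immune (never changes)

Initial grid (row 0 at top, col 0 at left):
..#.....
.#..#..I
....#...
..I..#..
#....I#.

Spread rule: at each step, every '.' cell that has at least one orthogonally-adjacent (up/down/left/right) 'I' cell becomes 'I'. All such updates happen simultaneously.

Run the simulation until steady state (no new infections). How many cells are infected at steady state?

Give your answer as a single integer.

Step 0 (initial): 3 infected
Step 1: +8 new -> 11 infected
Step 2: +11 new -> 22 infected
Step 3: +6 new -> 28 infected
Step 4: +3 new -> 31 infected
Step 5: +1 new -> 32 infected
Step 6: +1 new -> 33 infected
Step 7: +0 new -> 33 infected

Answer: 33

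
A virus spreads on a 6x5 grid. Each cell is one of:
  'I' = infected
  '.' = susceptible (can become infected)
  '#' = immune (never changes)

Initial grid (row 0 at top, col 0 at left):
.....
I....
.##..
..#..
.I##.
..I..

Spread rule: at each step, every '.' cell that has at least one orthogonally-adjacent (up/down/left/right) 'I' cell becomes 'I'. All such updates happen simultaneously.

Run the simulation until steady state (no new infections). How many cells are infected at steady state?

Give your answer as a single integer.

Step 0 (initial): 3 infected
Step 1: +7 new -> 10 infected
Step 2: +5 new -> 15 infected
Step 3: +3 new -> 18 infected
Step 4: +4 new -> 22 infected
Step 5: +3 new -> 25 infected
Step 6: +0 new -> 25 infected

Answer: 25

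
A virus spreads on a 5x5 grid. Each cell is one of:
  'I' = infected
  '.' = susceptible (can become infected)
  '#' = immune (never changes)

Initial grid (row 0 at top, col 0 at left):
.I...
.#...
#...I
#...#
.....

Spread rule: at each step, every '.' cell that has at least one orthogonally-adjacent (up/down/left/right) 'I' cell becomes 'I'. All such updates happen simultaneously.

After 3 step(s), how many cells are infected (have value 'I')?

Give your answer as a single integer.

Step 0 (initial): 2 infected
Step 1: +4 new -> 6 infected
Step 2: +7 new -> 13 infected
Step 3: +3 new -> 16 infected

Answer: 16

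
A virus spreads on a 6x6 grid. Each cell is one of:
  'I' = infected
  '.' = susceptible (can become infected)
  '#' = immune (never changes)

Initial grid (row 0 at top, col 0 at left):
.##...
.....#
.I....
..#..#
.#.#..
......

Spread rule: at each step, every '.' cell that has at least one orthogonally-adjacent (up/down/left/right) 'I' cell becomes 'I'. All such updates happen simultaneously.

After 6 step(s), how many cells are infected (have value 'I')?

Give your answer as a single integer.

Answer: 26

Derivation:
Step 0 (initial): 1 infected
Step 1: +4 new -> 5 infected
Step 2: +4 new -> 9 infected
Step 3: +5 new -> 14 infected
Step 4: +5 new -> 19 infected
Step 5: +3 new -> 22 infected
Step 6: +4 new -> 26 infected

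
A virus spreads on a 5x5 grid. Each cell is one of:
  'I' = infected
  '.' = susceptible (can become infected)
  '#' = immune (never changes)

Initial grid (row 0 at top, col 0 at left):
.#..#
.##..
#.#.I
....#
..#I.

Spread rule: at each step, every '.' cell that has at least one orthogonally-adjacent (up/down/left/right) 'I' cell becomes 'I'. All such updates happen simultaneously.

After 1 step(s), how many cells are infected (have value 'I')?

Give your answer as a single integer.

Answer: 6

Derivation:
Step 0 (initial): 2 infected
Step 1: +4 new -> 6 infected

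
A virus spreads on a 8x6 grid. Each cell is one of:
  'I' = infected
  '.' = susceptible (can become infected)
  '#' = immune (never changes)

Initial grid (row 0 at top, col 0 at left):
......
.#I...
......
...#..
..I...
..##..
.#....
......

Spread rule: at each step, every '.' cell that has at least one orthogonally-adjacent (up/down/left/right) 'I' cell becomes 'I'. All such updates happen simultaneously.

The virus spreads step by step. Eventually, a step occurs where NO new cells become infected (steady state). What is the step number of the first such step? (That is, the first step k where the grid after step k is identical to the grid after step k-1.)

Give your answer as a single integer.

Answer: 8

Derivation:
Step 0 (initial): 2 infected
Step 1: +6 new -> 8 infected
Step 2: +9 new -> 17 infected
Step 3: +10 new -> 27 infected
Step 4: +7 new -> 34 infected
Step 5: +4 new -> 38 infected
Step 6: +4 new -> 42 infected
Step 7: +1 new -> 43 infected
Step 8: +0 new -> 43 infected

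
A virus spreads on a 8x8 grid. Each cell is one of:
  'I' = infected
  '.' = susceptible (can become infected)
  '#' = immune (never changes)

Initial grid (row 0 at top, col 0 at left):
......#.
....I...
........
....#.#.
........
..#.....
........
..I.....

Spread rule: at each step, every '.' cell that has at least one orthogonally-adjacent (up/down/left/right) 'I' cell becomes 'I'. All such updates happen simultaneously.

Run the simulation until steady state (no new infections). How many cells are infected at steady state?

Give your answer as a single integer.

Answer: 60

Derivation:
Step 0 (initial): 2 infected
Step 1: +7 new -> 9 infected
Step 2: +10 new -> 19 infected
Step 3: +12 new -> 31 infected
Step 4: +13 new -> 44 infected
Step 5: +11 new -> 55 infected
Step 6: +4 new -> 59 infected
Step 7: +1 new -> 60 infected
Step 8: +0 new -> 60 infected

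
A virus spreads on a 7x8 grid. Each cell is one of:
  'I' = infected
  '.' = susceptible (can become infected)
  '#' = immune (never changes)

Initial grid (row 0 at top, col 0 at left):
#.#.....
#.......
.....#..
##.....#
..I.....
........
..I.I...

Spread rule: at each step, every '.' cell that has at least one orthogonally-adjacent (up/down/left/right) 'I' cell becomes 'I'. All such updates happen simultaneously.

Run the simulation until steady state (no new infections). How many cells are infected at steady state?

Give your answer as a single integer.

Answer: 49

Derivation:
Step 0 (initial): 3 infected
Step 1: +8 new -> 11 infected
Step 2: +9 new -> 20 infected
Step 3: +8 new -> 28 infected
Step 4: +7 new -> 35 infected
Step 5: +5 new -> 40 infected
Step 6: +3 new -> 43 infected
Step 7: +3 new -> 46 infected
Step 8: +2 new -> 48 infected
Step 9: +1 new -> 49 infected
Step 10: +0 new -> 49 infected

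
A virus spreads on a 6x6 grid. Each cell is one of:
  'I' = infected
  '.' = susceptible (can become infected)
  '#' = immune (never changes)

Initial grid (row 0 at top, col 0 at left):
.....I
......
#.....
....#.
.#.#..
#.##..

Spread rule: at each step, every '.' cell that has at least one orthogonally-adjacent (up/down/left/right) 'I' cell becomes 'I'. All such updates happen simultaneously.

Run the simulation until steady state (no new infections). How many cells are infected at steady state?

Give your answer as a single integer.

Answer: 28

Derivation:
Step 0 (initial): 1 infected
Step 1: +2 new -> 3 infected
Step 2: +3 new -> 6 infected
Step 3: +4 new -> 10 infected
Step 4: +4 new -> 14 infected
Step 5: +6 new -> 20 infected
Step 6: +4 new -> 24 infected
Step 7: +2 new -> 26 infected
Step 8: +1 new -> 27 infected
Step 9: +1 new -> 28 infected
Step 10: +0 new -> 28 infected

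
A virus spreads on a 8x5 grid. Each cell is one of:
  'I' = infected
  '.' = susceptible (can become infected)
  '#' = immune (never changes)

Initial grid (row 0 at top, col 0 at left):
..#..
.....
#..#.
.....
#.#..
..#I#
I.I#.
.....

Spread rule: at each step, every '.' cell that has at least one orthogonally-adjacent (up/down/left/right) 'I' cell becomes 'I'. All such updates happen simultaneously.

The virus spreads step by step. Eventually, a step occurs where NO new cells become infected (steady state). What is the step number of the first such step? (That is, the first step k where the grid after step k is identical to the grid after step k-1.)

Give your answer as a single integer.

Answer: 9

Derivation:
Step 0 (initial): 3 infected
Step 1: +5 new -> 8 infected
Step 2: +5 new -> 13 infected
Step 3: +4 new -> 17 infected
Step 4: +4 new -> 21 infected
Step 5: +4 new -> 25 infected
Step 6: +3 new -> 28 infected
Step 7: +3 new -> 31 infected
Step 8: +1 new -> 32 infected
Step 9: +0 new -> 32 infected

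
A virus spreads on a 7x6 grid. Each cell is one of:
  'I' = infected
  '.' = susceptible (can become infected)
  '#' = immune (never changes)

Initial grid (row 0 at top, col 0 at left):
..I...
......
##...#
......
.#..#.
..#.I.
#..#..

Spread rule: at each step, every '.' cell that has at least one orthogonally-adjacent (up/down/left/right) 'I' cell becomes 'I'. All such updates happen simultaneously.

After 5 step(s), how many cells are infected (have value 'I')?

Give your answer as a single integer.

Answer: 29

Derivation:
Step 0 (initial): 2 infected
Step 1: +6 new -> 8 infected
Step 2: +8 new -> 16 infected
Step 3: +8 new -> 24 infected
Step 4: +4 new -> 28 infected
Step 5: +1 new -> 29 infected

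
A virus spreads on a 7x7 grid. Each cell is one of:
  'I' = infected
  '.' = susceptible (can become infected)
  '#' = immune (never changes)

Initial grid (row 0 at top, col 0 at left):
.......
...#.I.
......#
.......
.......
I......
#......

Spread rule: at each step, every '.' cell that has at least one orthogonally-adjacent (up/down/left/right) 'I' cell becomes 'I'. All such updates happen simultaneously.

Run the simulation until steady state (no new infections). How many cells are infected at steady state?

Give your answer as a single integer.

Step 0 (initial): 2 infected
Step 1: +6 new -> 8 infected
Step 2: +8 new -> 16 infected
Step 3: +10 new -> 26 infected
Step 4: +12 new -> 38 infected
Step 5: +7 new -> 45 infected
Step 6: +1 new -> 46 infected
Step 7: +0 new -> 46 infected

Answer: 46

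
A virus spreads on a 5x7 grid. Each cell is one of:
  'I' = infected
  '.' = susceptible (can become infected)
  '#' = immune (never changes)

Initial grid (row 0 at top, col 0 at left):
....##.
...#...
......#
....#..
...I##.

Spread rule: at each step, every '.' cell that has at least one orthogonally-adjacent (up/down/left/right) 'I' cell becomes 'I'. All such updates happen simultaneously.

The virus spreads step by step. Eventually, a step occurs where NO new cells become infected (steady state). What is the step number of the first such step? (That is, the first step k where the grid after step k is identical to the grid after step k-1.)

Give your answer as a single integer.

Step 0 (initial): 1 infected
Step 1: +2 new -> 3 infected
Step 2: +3 new -> 6 infected
Step 3: +4 new -> 10 infected
Step 4: +5 new -> 15 infected
Step 5: +5 new -> 20 infected
Step 6: +5 new -> 25 infected
Step 7: +3 new -> 28 infected
Step 8: +0 new -> 28 infected

Answer: 8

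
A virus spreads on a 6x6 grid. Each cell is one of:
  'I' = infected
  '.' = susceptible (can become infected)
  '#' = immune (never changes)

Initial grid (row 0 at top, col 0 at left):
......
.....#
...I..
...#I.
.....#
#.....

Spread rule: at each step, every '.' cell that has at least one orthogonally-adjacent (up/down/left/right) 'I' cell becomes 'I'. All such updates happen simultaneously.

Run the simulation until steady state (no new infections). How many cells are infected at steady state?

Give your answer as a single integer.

Answer: 32

Derivation:
Step 0 (initial): 2 infected
Step 1: +5 new -> 7 infected
Step 2: +8 new -> 15 infected
Step 3: +8 new -> 23 infected
Step 4: +6 new -> 29 infected
Step 5: +3 new -> 32 infected
Step 6: +0 new -> 32 infected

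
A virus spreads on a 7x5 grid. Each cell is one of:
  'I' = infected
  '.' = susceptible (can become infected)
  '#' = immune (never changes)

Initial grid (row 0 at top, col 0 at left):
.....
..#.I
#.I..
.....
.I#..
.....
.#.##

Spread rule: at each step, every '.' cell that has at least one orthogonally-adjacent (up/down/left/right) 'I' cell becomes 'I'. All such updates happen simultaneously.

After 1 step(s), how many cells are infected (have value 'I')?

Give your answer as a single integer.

Step 0 (initial): 3 infected
Step 1: +9 new -> 12 infected

Answer: 12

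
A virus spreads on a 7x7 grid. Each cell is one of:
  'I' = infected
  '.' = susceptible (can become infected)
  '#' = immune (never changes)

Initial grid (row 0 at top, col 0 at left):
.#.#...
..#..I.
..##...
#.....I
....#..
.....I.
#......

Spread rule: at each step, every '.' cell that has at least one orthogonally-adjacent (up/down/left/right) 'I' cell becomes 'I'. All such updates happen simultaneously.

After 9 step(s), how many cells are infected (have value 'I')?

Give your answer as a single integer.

Step 0 (initial): 3 infected
Step 1: +11 new -> 14 infected
Step 2: +8 new -> 22 infected
Step 3: +4 new -> 26 infected
Step 4: +4 new -> 30 infected
Step 5: +4 new -> 34 infected
Step 6: +2 new -> 36 infected
Step 7: +2 new -> 38 infected
Step 8: +1 new -> 39 infected
Step 9: +1 new -> 40 infected

Answer: 40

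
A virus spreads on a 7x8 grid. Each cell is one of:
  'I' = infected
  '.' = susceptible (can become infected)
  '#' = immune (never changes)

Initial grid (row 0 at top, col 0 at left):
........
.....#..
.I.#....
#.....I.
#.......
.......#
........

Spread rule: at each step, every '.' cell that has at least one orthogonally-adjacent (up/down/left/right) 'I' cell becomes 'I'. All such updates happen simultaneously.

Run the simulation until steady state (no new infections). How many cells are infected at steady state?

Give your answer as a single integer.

Answer: 51

Derivation:
Step 0 (initial): 2 infected
Step 1: +8 new -> 10 infected
Step 2: +12 new -> 22 infected
Step 3: +12 new -> 34 infected
Step 4: +11 new -> 45 infected
Step 5: +5 new -> 50 infected
Step 6: +1 new -> 51 infected
Step 7: +0 new -> 51 infected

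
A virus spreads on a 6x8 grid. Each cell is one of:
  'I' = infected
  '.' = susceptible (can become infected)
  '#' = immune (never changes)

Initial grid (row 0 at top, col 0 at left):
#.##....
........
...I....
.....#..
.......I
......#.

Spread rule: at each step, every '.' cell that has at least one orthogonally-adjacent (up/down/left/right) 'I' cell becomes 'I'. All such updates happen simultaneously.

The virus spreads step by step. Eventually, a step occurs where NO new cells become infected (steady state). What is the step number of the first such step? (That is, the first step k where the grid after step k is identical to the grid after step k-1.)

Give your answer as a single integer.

Step 0 (initial): 2 infected
Step 1: +7 new -> 9 infected
Step 2: +10 new -> 19 infected
Step 3: +11 new -> 30 infected
Step 4: +9 new -> 39 infected
Step 5: +3 new -> 42 infected
Step 6: +1 new -> 43 infected
Step 7: +0 new -> 43 infected

Answer: 7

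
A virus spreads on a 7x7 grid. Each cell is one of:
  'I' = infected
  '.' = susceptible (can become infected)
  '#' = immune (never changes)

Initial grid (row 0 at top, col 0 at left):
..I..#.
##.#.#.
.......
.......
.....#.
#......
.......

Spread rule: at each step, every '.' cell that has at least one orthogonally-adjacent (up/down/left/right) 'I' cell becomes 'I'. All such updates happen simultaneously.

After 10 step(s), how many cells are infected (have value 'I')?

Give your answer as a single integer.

Answer: 42

Derivation:
Step 0 (initial): 1 infected
Step 1: +3 new -> 4 infected
Step 2: +3 new -> 7 infected
Step 3: +4 new -> 11 infected
Step 4: +5 new -> 16 infected
Step 5: +6 new -> 22 infected
Step 6: +7 new -> 29 infected
Step 7: +5 new -> 34 infected
Step 8: +5 new -> 39 infected
Step 9: +2 new -> 41 infected
Step 10: +1 new -> 42 infected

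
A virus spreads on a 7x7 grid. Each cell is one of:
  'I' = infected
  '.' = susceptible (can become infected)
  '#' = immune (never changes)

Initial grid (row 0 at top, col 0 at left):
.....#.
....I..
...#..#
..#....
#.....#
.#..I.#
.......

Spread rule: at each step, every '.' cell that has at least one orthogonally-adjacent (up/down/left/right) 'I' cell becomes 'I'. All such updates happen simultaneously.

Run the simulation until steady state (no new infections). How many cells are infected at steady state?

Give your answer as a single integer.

Answer: 41

Derivation:
Step 0 (initial): 2 infected
Step 1: +8 new -> 10 infected
Step 2: +10 new -> 20 infected
Step 3: +9 new -> 29 infected
Step 4: +6 new -> 35 infected
Step 5: +4 new -> 39 infected
Step 6: +2 new -> 41 infected
Step 7: +0 new -> 41 infected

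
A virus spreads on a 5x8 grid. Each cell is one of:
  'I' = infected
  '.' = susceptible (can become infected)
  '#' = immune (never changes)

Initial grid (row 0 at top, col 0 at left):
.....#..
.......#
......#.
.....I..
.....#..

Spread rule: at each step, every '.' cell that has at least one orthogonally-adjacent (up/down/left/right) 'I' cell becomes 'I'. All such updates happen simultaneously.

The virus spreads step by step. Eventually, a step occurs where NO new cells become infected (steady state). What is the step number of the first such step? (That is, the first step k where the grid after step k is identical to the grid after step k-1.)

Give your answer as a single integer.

Answer: 9

Derivation:
Step 0 (initial): 1 infected
Step 1: +3 new -> 4 infected
Step 2: +6 new -> 10 infected
Step 3: +7 new -> 17 infected
Step 4: +6 new -> 23 infected
Step 5: +6 new -> 29 infected
Step 6: +4 new -> 33 infected
Step 7: +2 new -> 35 infected
Step 8: +1 new -> 36 infected
Step 9: +0 new -> 36 infected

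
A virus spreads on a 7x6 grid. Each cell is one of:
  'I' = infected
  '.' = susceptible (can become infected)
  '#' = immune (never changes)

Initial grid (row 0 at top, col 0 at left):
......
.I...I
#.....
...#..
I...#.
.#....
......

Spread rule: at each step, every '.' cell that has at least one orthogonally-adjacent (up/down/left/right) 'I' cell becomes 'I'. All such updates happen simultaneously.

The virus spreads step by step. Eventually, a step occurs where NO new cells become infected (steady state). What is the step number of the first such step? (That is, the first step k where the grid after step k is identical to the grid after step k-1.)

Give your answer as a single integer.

Answer: 7

Derivation:
Step 0 (initial): 3 infected
Step 1: +10 new -> 13 infected
Step 2: +10 new -> 23 infected
Step 3: +8 new -> 31 infected
Step 4: +3 new -> 34 infected
Step 5: +3 new -> 37 infected
Step 6: +1 new -> 38 infected
Step 7: +0 new -> 38 infected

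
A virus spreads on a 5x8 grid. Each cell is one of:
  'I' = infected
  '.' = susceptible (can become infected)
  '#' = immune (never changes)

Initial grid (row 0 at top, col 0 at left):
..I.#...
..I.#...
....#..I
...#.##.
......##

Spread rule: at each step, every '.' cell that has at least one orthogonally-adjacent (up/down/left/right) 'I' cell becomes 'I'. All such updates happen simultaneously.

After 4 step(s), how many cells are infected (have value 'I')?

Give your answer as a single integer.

Answer: 28

Derivation:
Step 0 (initial): 3 infected
Step 1: +8 new -> 11 infected
Step 2: +8 new -> 19 infected
Step 3: +5 new -> 24 infected
Step 4: +4 new -> 28 infected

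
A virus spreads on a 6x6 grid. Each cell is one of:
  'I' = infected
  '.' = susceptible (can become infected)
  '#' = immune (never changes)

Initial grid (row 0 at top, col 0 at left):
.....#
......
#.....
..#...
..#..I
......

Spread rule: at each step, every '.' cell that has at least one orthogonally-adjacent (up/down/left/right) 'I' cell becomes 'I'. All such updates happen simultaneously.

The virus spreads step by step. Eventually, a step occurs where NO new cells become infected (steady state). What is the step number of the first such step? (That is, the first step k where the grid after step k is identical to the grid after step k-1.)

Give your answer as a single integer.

Answer: 10

Derivation:
Step 0 (initial): 1 infected
Step 1: +3 new -> 4 infected
Step 2: +4 new -> 8 infected
Step 3: +4 new -> 12 infected
Step 4: +3 new -> 15 infected
Step 5: +4 new -> 19 infected
Step 6: +5 new -> 24 infected
Step 7: +4 new -> 28 infected
Step 8: +3 new -> 31 infected
Step 9: +1 new -> 32 infected
Step 10: +0 new -> 32 infected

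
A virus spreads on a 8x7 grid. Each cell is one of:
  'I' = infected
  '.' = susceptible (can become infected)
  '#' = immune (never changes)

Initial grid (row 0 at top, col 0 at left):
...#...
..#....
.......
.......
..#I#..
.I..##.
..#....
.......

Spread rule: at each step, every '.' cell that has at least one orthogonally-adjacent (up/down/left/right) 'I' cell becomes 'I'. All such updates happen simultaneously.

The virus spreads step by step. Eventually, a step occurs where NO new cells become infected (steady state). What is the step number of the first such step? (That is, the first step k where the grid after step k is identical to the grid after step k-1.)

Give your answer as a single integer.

Step 0 (initial): 2 infected
Step 1: +6 new -> 8 infected
Step 2: +8 new -> 16 infected
Step 3: +10 new -> 26 infected
Step 4: +8 new -> 34 infected
Step 5: +8 new -> 42 infected
Step 6: +6 new -> 48 infected
Step 7: +1 new -> 49 infected
Step 8: +0 new -> 49 infected

Answer: 8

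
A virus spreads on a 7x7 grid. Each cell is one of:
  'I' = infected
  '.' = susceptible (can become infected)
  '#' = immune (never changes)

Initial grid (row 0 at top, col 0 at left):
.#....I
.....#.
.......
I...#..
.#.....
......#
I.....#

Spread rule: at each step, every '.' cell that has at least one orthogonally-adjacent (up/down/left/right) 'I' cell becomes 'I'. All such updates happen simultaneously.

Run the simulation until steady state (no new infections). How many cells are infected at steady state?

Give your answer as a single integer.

Answer: 43

Derivation:
Step 0 (initial): 3 infected
Step 1: +7 new -> 10 infected
Step 2: +7 new -> 17 infected
Step 3: +11 new -> 28 infected
Step 4: +10 new -> 38 infected
Step 5: +4 new -> 42 infected
Step 6: +1 new -> 43 infected
Step 7: +0 new -> 43 infected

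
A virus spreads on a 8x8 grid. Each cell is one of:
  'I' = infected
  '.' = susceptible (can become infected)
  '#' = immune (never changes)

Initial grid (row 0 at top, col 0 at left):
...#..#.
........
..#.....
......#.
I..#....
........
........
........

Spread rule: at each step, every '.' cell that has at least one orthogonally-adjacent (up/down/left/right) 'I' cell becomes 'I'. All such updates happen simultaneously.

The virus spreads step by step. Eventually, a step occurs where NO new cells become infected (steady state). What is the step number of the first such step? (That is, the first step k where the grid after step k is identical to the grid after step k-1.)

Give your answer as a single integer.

Answer: 12

Derivation:
Step 0 (initial): 1 infected
Step 1: +3 new -> 4 infected
Step 2: +5 new -> 9 infected
Step 3: +6 new -> 15 infected
Step 4: +6 new -> 21 infected
Step 5: +7 new -> 28 infected
Step 6: +8 new -> 36 infected
Step 7: +6 new -> 42 infected
Step 8: +7 new -> 49 infected
Step 9: +6 new -> 55 infected
Step 10: +3 new -> 58 infected
Step 11: +1 new -> 59 infected
Step 12: +0 new -> 59 infected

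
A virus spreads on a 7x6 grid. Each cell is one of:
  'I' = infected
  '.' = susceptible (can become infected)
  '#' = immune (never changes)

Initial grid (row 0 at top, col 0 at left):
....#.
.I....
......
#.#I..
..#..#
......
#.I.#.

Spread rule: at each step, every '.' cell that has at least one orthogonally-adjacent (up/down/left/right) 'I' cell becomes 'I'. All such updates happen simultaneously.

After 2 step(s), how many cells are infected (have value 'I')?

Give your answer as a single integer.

Step 0 (initial): 3 infected
Step 1: +10 new -> 13 infected
Step 2: +11 new -> 24 infected

Answer: 24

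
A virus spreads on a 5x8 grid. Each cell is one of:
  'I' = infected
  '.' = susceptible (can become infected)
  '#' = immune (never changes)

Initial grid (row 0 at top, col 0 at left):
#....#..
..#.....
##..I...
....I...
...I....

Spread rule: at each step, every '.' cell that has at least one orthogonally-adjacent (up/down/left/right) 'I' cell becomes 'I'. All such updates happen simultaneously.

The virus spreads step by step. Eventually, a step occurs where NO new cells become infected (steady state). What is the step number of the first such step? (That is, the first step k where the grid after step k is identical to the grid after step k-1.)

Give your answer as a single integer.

Answer: 8

Derivation:
Step 0 (initial): 3 infected
Step 1: +7 new -> 10 infected
Step 2: +9 new -> 19 infected
Step 3: +7 new -> 26 infected
Step 4: +5 new -> 31 infected
Step 5: +2 new -> 33 infected
Step 6: +1 new -> 34 infected
Step 7: +1 new -> 35 infected
Step 8: +0 new -> 35 infected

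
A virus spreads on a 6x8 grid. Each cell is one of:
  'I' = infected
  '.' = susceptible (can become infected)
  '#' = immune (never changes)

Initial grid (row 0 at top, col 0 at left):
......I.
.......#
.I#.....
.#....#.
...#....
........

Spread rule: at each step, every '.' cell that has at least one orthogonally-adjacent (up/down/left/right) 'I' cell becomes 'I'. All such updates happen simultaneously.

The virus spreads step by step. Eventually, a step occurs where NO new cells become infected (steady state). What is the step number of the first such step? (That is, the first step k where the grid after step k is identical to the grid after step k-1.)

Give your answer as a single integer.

Answer: 8

Derivation:
Step 0 (initial): 2 infected
Step 1: +5 new -> 7 infected
Step 2: +7 new -> 14 infected
Step 3: +8 new -> 22 infected
Step 4: +6 new -> 28 infected
Step 5: +6 new -> 34 infected
Step 6: +6 new -> 40 infected
Step 7: +3 new -> 43 infected
Step 8: +0 new -> 43 infected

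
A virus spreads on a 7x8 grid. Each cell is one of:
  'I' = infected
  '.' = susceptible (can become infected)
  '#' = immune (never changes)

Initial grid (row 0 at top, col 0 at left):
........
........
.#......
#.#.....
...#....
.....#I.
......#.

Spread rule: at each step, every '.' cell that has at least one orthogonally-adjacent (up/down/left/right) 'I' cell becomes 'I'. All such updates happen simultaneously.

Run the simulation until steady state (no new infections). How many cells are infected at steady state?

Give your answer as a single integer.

Step 0 (initial): 1 infected
Step 1: +2 new -> 3 infected
Step 2: +4 new -> 7 infected
Step 3: +4 new -> 11 infected
Step 4: +5 new -> 16 infected
Step 5: +7 new -> 23 infected
Step 6: +7 new -> 30 infected
Step 7: +6 new -> 36 infected
Step 8: +5 new -> 41 infected
Step 9: +5 new -> 46 infected
Step 10: +2 new -> 48 infected
Step 11: +2 new -> 50 infected
Step 12: +0 new -> 50 infected

Answer: 50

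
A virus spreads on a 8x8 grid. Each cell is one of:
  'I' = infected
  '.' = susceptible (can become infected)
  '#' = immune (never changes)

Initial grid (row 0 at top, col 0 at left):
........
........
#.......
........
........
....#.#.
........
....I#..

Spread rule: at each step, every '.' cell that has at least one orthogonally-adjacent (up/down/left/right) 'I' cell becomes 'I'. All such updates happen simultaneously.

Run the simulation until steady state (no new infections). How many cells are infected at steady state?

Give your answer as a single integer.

Answer: 60

Derivation:
Step 0 (initial): 1 infected
Step 1: +2 new -> 3 infected
Step 2: +3 new -> 6 infected
Step 3: +5 new -> 11 infected
Step 4: +7 new -> 18 infected
Step 5: +9 new -> 27 infected
Step 6: +8 new -> 35 infected
Step 7: +8 new -> 43 infected
Step 8: +8 new -> 51 infected
Step 9: +5 new -> 56 infected
Step 10: +3 new -> 59 infected
Step 11: +1 new -> 60 infected
Step 12: +0 new -> 60 infected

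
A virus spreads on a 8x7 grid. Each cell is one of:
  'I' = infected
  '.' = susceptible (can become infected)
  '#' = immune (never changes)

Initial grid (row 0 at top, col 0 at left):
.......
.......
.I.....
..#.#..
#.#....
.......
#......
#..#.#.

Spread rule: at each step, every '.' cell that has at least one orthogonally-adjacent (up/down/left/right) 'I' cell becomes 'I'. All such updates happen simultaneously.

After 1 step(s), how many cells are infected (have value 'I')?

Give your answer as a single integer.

Step 0 (initial): 1 infected
Step 1: +4 new -> 5 infected

Answer: 5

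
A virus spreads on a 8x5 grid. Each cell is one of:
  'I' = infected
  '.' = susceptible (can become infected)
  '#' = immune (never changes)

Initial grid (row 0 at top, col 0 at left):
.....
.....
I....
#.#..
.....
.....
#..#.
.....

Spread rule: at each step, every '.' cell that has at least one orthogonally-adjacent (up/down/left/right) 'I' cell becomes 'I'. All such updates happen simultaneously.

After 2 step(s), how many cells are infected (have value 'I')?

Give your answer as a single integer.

Answer: 7

Derivation:
Step 0 (initial): 1 infected
Step 1: +2 new -> 3 infected
Step 2: +4 new -> 7 infected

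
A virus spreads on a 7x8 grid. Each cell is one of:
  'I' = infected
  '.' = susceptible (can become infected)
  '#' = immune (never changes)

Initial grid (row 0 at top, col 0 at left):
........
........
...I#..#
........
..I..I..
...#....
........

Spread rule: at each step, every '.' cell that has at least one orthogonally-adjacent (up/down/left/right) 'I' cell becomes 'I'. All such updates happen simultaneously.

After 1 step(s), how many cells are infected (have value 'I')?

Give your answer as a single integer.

Answer: 14

Derivation:
Step 0 (initial): 3 infected
Step 1: +11 new -> 14 infected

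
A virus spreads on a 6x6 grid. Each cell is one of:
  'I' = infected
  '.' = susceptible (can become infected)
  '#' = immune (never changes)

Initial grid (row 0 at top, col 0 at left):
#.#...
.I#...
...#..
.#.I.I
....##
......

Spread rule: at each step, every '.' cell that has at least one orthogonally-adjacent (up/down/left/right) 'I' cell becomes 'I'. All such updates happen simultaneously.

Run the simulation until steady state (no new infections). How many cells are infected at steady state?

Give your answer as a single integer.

Answer: 29

Derivation:
Step 0 (initial): 3 infected
Step 1: +7 new -> 10 infected
Step 2: +6 new -> 16 infected
Step 3: +6 new -> 22 infected
Step 4: +5 new -> 27 infected
Step 5: +2 new -> 29 infected
Step 6: +0 new -> 29 infected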